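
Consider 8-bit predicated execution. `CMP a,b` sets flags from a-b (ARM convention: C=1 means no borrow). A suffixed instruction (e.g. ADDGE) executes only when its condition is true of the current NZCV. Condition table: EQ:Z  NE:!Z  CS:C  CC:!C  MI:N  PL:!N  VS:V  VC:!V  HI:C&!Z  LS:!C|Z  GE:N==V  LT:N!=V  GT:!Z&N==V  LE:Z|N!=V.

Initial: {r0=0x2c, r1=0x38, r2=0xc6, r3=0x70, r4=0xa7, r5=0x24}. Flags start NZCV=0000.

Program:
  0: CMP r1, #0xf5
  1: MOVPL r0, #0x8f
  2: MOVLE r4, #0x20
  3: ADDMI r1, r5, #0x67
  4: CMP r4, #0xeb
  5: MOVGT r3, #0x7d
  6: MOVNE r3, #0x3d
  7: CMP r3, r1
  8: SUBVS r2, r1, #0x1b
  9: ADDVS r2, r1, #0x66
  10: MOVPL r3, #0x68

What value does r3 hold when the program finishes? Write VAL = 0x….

[0] flags=0000 → (cmp)
[1] flags=0000 PL?T → r0=0x8f
[2] flags=0000 LE?F → skip
[3] flags=0000 MI?F → skip
[4] flags=1000 → (cmp)
[5] flags=1000 GT?F → skip
[6] flags=1000 NE?T → r3=0x3d
[7] flags=0010 → (cmp)
[8] flags=0010 VS?F → skip
[9] flags=0010 VS?F → skip
[10] flags=0010 PL?T → r3=0x68

VAL = 0x68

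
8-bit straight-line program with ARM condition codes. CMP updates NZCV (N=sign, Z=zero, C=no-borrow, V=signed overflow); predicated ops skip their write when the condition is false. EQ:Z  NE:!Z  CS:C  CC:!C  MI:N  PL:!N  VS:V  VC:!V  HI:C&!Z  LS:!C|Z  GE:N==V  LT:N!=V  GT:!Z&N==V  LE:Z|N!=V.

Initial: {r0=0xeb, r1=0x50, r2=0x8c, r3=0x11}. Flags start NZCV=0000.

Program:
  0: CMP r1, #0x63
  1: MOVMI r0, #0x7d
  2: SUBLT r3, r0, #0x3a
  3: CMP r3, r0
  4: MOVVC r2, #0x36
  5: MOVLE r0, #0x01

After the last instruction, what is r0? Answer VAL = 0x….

VAL = 0x01

0: ✓ CMP  NZCV=1000
1: ✓ MOVMI  r0←0x7d
2: ✓ SUBLT  r3←0x43
3: ✓ CMP  NZCV=1000
4: ✓ MOVVC  r2←0x36
5: ✓ MOVLE  r0←0x01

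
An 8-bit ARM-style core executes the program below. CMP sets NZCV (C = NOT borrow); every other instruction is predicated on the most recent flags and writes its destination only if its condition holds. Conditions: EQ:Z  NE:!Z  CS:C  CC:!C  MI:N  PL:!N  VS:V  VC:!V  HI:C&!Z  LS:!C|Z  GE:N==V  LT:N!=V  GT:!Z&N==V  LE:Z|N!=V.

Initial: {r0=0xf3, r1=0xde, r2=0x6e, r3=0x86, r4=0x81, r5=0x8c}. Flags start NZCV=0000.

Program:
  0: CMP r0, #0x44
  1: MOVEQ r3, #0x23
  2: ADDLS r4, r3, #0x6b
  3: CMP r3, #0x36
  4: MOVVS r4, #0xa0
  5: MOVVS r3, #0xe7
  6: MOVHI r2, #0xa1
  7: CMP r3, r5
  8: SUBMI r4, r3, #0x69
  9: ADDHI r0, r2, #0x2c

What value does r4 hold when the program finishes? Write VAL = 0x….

0: ✓ CMP  NZCV=1010
1: · MOVEQ
2: · ADDLS
3: ✓ CMP  NZCV=0011
4: ✓ MOVVS  r4←0xa0
5: ✓ MOVVS  r3←0xe7
6: ✓ MOVHI  r2←0xa1
7: ✓ CMP  NZCV=0010
8: · SUBMI
9: ✓ ADDHI  r0←0xcd

VAL = 0xa0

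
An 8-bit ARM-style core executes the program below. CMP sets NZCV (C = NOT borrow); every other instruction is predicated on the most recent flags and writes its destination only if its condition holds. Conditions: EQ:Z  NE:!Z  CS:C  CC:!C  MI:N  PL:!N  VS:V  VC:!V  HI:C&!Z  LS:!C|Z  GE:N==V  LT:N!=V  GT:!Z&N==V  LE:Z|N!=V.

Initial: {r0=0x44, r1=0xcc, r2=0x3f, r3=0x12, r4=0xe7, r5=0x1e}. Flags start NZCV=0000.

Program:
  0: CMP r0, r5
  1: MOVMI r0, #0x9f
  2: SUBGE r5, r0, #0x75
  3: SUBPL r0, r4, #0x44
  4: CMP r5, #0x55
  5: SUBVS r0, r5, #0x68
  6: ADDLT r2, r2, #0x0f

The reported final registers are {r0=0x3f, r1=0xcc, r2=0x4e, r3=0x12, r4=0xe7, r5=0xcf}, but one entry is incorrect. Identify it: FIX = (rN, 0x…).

0: ✓ CMP  NZCV=0010
1: · MOVMI
2: ✓ SUBGE  r5←0xcf
3: ✓ SUBPL  r0←0xa3
4: ✓ CMP  NZCV=0011
5: ✓ SUBVS  r0←0x67
6: ✓ ADDLT  r2←0x4e

FIX = (r0, 0x67)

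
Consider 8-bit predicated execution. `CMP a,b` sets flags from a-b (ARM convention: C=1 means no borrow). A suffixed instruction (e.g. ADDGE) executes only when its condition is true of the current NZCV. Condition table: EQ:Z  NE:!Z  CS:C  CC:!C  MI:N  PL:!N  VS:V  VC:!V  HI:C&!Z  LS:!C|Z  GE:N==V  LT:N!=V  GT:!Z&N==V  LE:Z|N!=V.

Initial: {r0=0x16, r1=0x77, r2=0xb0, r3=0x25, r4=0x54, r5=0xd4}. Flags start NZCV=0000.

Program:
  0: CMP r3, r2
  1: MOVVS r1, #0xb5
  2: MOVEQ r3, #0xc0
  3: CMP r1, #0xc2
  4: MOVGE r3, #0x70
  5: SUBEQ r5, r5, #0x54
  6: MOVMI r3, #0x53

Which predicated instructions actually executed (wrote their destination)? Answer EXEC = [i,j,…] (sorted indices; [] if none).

[0] flags=0000 → (cmp)
[1] flags=0000 VS?F → skip
[2] flags=0000 EQ?F → skip
[3] flags=1001 → (cmp)
[4] flags=1001 GE?T → r3=0x70
[5] flags=1001 EQ?F → skip
[6] flags=1001 MI?T → r3=0x53

EXEC = [4,6]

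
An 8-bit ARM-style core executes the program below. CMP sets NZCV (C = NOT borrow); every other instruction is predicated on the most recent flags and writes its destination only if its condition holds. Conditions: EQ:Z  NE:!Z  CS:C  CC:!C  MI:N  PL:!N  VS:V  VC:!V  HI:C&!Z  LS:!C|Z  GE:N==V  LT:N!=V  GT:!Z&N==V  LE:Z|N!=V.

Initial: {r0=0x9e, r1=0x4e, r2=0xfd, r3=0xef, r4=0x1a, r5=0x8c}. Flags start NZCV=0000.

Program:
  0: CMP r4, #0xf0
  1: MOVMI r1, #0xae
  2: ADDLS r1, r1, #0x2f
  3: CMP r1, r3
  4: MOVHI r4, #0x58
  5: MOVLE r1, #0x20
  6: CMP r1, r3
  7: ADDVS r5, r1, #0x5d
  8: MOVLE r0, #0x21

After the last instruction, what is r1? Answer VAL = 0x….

0: ✓ CMP  NZCV=0000
1: · MOVMI
2: ✓ ADDLS  r1←0x7d
3: ✓ CMP  NZCV=1001
4: · MOVHI
5: · MOVLE
6: ✓ CMP  NZCV=1001
7: ✓ ADDVS  r5←0xda
8: · MOVLE

VAL = 0x7d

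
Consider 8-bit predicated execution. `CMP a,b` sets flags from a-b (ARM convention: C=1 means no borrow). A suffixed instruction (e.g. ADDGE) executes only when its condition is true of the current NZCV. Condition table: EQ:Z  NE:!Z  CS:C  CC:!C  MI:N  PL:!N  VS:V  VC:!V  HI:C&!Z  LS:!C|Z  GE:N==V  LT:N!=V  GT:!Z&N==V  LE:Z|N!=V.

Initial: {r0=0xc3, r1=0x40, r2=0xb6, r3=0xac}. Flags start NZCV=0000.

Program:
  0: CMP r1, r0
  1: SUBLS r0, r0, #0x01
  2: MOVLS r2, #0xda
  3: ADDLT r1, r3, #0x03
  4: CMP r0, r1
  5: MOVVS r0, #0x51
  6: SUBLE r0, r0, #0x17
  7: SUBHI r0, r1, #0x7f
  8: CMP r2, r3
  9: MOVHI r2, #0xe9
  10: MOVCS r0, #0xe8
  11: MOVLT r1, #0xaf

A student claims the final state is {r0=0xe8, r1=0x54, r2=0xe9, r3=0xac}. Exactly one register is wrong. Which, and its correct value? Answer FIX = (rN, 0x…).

FIX = (r1, 0x40)

0: ✓ CMP  NZCV=0000
1: ✓ SUBLS  r0←0xc2
2: ✓ MOVLS  r2←0xda
3: · ADDLT
4: ✓ CMP  NZCV=1010
5: · MOVVS
6: ✓ SUBLE  r0←0xab
7: ✓ SUBHI  r0←0xc1
8: ✓ CMP  NZCV=0010
9: ✓ MOVHI  r2←0xe9
10: ✓ MOVCS  r0←0xe8
11: · MOVLT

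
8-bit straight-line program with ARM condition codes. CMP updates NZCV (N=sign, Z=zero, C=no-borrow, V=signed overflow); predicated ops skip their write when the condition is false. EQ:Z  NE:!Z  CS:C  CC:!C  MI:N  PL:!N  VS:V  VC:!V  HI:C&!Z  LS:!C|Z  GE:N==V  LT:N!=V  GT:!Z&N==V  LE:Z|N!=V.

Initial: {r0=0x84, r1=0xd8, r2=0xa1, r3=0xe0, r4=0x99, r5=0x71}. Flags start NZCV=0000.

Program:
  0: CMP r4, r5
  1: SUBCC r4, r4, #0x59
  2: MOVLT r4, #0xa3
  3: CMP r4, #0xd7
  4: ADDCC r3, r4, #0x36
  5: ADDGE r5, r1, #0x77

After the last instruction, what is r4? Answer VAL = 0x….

VAL = 0xa3

[0] flags=0011 → (cmp)
[1] flags=0011 CC?F → skip
[2] flags=0011 LT?T → r4=0xa3
[3] flags=1000 → (cmp)
[4] flags=1000 CC?T → r3=0xd9
[5] flags=1000 GE?F → skip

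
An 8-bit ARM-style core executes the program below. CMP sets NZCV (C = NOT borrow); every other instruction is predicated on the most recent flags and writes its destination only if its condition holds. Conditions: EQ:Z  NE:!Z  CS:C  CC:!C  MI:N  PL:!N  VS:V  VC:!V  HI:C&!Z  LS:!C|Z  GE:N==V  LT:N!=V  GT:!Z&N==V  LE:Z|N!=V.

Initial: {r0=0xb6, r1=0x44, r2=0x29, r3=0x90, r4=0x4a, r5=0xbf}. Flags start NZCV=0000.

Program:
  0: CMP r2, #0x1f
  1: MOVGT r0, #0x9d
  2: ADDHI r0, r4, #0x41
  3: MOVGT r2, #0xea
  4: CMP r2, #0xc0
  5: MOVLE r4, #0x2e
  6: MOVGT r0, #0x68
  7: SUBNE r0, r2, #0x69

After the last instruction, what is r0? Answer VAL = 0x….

0: ✓ CMP  NZCV=0010
1: ✓ MOVGT  r0←0x9d
2: ✓ ADDHI  r0←0x8b
3: ✓ MOVGT  r2←0xea
4: ✓ CMP  NZCV=0010
5: · MOVLE
6: ✓ MOVGT  r0←0x68
7: ✓ SUBNE  r0←0x81

VAL = 0x81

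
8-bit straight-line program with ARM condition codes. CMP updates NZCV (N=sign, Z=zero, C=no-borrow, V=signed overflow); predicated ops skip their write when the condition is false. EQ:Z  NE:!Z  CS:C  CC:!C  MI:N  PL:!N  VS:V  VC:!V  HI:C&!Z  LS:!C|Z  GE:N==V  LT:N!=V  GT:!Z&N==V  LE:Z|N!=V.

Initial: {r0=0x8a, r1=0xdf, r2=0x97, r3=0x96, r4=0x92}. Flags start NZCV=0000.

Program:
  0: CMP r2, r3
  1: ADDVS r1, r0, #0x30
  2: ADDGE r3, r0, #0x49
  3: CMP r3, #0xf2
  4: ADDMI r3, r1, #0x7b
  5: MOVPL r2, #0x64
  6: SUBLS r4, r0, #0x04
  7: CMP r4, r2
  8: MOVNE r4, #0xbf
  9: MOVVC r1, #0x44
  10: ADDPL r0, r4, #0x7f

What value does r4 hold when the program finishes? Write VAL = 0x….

0: ✓ CMP  NZCV=0010
1: · ADDVS
2: ✓ ADDGE  r3←0xd3
3: ✓ CMP  NZCV=1000
4: ✓ ADDMI  r3←0x5a
5: · MOVPL
6: ✓ SUBLS  r4←0x86
7: ✓ CMP  NZCV=1000
8: ✓ MOVNE  r4←0xbf
9: ✓ MOVVC  r1←0x44
10: · ADDPL

VAL = 0xbf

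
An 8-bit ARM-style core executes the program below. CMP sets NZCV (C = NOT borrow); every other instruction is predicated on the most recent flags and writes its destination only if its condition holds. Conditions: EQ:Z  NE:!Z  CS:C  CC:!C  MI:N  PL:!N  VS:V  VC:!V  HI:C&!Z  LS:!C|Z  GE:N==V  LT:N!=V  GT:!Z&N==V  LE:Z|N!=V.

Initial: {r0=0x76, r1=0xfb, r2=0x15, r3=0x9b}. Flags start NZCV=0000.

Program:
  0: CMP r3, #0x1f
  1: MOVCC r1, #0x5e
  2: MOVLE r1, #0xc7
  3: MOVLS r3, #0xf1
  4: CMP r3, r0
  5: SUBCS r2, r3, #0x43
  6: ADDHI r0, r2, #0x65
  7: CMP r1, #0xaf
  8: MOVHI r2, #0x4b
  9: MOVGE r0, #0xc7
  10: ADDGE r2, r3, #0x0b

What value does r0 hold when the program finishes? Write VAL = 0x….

0: ✓ CMP  NZCV=0011
1: · MOVCC
2: ✓ MOVLE  r1←0xc7
3: · MOVLS
4: ✓ CMP  NZCV=0011
5: ✓ SUBCS  r2←0x58
6: ✓ ADDHI  r0←0xbd
7: ✓ CMP  NZCV=0010
8: ✓ MOVHI  r2←0x4b
9: ✓ MOVGE  r0←0xc7
10: ✓ ADDGE  r2←0xa6

VAL = 0xc7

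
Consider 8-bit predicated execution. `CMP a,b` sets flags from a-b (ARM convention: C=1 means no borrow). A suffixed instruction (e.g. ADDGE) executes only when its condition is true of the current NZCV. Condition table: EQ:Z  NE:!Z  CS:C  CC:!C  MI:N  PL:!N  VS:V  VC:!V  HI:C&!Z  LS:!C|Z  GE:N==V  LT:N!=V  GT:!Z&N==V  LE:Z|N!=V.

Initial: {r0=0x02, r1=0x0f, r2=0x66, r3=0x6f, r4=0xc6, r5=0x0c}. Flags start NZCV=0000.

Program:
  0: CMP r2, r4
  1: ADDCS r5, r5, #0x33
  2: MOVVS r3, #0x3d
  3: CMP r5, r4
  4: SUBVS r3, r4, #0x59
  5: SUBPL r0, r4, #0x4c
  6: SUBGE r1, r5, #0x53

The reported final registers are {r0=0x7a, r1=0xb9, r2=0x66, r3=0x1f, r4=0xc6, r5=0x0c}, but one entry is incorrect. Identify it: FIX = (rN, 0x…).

FIX = (r3, 0x3d)

[0] flags=1001 → (cmp)
[1] flags=1001 CS?F → skip
[2] flags=1001 VS?T → r3=0x3d
[3] flags=0000 → (cmp)
[4] flags=0000 VS?F → skip
[5] flags=0000 PL?T → r0=0x7a
[6] flags=0000 GE?T → r1=0xb9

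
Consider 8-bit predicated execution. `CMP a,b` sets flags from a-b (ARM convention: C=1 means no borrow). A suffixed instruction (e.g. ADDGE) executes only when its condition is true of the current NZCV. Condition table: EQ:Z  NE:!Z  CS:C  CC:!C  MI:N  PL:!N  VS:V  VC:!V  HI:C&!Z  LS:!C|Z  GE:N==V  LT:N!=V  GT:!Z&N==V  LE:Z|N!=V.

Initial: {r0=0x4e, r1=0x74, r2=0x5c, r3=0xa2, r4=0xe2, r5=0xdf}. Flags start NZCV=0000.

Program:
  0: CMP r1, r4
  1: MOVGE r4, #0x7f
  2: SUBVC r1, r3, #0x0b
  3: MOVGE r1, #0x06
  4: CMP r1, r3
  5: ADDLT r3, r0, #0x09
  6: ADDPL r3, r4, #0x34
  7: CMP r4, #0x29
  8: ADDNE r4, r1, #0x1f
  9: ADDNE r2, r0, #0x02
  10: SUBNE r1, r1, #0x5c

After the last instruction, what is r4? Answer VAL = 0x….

VAL = 0x25

[0] flags=1001 → (cmp)
[1] flags=1001 GE?T → r4=0x7f
[2] flags=1001 VC?F → skip
[3] flags=1001 GE?T → r1=0x06
[4] flags=0000 → (cmp)
[5] flags=0000 LT?F → skip
[6] flags=0000 PL?T → r3=0xb3
[7] flags=0010 → (cmp)
[8] flags=0010 NE?T → r4=0x25
[9] flags=0010 NE?T → r2=0x50
[10] flags=0010 NE?T → r1=0xaa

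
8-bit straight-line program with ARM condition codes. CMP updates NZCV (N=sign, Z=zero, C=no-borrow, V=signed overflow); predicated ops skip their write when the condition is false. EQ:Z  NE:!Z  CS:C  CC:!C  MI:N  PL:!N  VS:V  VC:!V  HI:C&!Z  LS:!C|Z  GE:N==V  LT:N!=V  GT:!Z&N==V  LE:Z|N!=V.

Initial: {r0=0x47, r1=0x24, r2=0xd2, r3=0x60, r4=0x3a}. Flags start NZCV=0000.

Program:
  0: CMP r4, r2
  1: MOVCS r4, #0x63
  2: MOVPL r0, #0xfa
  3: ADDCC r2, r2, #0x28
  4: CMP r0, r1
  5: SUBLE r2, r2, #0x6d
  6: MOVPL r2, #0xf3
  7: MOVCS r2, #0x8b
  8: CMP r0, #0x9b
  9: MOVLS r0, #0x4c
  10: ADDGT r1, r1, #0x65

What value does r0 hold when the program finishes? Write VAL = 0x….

0: ✓ CMP  NZCV=0000
1: · MOVCS
2: ✓ MOVPL  r0←0xfa
3: ✓ ADDCC  r2←0xfa
4: ✓ CMP  NZCV=1010
5: ✓ SUBLE  r2←0x8d
6: · MOVPL
7: ✓ MOVCS  r2←0x8b
8: ✓ CMP  NZCV=0010
9: · MOVLS
10: ✓ ADDGT  r1←0x89

VAL = 0xfa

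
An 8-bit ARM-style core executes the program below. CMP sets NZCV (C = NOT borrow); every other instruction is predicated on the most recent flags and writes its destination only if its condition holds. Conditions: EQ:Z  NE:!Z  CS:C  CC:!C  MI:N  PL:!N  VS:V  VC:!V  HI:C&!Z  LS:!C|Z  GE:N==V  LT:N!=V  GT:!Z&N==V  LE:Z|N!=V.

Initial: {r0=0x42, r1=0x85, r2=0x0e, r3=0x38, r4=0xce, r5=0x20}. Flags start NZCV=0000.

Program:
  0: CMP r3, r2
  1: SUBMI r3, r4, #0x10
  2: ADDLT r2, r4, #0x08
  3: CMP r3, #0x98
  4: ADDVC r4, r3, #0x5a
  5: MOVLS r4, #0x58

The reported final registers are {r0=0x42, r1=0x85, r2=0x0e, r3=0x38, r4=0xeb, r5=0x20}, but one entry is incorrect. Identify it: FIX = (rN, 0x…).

[0] flags=0010 → (cmp)
[1] flags=0010 MI?F → skip
[2] flags=0010 LT?F → skip
[3] flags=1001 → (cmp)
[4] flags=1001 VC?F → skip
[5] flags=1001 LS?T → r4=0x58

FIX = (r4, 0x58)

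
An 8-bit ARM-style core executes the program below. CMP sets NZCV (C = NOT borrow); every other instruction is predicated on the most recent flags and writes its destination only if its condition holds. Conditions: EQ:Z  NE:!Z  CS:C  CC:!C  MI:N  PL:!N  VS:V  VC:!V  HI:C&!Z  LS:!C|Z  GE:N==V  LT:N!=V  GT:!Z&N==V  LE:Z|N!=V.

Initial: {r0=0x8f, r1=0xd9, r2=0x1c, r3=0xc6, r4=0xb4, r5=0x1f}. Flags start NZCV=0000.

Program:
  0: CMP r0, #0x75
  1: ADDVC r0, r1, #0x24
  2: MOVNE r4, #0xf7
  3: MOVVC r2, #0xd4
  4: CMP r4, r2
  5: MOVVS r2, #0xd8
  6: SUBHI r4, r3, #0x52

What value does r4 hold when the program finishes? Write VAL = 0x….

[0] flags=0011 → (cmp)
[1] flags=0011 VC?F → skip
[2] flags=0011 NE?T → r4=0xf7
[3] flags=0011 VC?F → skip
[4] flags=1010 → (cmp)
[5] flags=1010 VS?F → skip
[6] flags=1010 HI?T → r4=0x74

VAL = 0x74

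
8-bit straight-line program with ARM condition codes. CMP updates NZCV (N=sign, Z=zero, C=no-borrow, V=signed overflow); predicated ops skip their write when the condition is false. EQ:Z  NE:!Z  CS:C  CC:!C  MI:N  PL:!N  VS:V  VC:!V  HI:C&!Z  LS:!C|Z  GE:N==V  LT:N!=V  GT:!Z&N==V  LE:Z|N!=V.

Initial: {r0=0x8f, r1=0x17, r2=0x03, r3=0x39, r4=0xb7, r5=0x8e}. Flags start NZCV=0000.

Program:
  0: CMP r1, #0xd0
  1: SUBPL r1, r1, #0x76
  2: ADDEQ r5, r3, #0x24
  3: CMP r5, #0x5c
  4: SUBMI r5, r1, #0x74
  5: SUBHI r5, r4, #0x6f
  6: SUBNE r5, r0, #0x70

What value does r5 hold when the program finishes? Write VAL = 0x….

VAL = 0x1f

[0] flags=0000 → (cmp)
[1] flags=0000 PL?T → r1=0xa1
[2] flags=0000 EQ?F → skip
[3] flags=0011 → (cmp)
[4] flags=0011 MI?F → skip
[5] flags=0011 HI?T → r5=0x48
[6] flags=0011 NE?T → r5=0x1f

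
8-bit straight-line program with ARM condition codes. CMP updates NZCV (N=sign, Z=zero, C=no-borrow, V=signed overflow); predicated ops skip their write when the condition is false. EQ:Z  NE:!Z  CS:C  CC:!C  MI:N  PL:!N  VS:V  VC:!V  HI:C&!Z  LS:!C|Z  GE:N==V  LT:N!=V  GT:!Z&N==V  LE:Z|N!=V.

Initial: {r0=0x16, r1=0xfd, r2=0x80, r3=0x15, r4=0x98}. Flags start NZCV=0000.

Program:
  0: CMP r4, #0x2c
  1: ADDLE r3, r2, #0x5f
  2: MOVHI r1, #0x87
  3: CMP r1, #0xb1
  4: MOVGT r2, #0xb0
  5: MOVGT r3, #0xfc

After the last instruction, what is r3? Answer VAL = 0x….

[0] flags=0011 → (cmp)
[1] flags=0011 LE?T → r3=0xdf
[2] flags=0011 HI?T → r1=0x87
[3] flags=1000 → (cmp)
[4] flags=1000 GT?F → skip
[5] flags=1000 GT?F → skip

VAL = 0xdf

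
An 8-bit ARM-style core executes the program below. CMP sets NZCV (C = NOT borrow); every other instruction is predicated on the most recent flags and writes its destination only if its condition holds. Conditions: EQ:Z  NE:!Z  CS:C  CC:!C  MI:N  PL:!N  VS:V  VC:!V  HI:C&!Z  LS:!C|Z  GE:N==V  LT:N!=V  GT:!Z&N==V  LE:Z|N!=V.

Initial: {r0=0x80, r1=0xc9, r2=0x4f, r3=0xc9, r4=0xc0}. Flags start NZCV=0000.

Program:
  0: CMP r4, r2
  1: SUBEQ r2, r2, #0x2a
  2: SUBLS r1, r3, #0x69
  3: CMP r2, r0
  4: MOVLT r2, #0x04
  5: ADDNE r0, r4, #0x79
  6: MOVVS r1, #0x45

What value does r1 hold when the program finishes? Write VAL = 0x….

VAL = 0x45

0: ✓ CMP  NZCV=0011
1: · SUBEQ
2: · SUBLS
3: ✓ CMP  NZCV=1001
4: · MOVLT
5: ✓ ADDNE  r0←0x39
6: ✓ MOVVS  r1←0x45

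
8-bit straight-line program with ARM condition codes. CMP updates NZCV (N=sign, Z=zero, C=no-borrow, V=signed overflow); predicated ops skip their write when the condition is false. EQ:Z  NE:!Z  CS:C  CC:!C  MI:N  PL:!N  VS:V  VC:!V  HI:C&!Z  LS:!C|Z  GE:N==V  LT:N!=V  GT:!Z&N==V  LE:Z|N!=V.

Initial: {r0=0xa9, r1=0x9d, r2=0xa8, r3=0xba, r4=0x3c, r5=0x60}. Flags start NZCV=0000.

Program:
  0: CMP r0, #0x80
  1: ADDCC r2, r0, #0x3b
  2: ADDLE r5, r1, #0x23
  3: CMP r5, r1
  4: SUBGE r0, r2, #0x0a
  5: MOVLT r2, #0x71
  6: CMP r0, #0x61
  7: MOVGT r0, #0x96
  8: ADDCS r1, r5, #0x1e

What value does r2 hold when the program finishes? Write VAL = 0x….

0: ✓ CMP  NZCV=0010
1: · ADDCC
2: · ADDLE
3: ✓ CMP  NZCV=1001
4: ✓ SUBGE  r0←0x9e
5: · MOVLT
6: ✓ CMP  NZCV=0011
7: · MOVGT
8: ✓ ADDCS  r1←0x7e

VAL = 0xa8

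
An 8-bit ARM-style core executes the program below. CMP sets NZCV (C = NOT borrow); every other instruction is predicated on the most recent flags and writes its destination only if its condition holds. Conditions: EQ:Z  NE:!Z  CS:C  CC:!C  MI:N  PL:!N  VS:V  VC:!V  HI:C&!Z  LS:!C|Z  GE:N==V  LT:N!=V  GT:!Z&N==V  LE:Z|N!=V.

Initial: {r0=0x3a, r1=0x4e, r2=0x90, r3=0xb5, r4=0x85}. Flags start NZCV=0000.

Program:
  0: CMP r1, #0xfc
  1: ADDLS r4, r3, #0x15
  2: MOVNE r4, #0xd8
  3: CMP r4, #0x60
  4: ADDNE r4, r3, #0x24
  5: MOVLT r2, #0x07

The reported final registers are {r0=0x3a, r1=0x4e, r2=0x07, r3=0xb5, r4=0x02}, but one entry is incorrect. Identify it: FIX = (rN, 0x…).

FIX = (r4, 0xd9)

[0] flags=0000 → (cmp)
[1] flags=0000 LS?T → r4=0xca
[2] flags=0000 NE?T → r4=0xd8
[3] flags=0011 → (cmp)
[4] flags=0011 NE?T → r4=0xd9
[5] flags=0011 LT?T → r2=0x07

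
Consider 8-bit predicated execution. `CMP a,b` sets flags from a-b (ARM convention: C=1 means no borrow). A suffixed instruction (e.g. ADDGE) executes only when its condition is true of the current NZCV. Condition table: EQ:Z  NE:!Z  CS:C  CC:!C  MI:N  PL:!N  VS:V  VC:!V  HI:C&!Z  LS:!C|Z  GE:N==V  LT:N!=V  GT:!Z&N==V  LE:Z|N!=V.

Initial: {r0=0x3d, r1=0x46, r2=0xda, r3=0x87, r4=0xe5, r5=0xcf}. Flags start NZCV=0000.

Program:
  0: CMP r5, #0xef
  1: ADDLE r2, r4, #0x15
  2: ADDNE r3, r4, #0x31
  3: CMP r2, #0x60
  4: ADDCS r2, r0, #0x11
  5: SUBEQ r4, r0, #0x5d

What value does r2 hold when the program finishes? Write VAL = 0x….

[0] flags=1000 → (cmp)
[1] flags=1000 LE?T → r2=0xfa
[2] flags=1000 NE?T → r3=0x16
[3] flags=1010 → (cmp)
[4] flags=1010 CS?T → r2=0x4e
[5] flags=1010 EQ?F → skip

VAL = 0x4e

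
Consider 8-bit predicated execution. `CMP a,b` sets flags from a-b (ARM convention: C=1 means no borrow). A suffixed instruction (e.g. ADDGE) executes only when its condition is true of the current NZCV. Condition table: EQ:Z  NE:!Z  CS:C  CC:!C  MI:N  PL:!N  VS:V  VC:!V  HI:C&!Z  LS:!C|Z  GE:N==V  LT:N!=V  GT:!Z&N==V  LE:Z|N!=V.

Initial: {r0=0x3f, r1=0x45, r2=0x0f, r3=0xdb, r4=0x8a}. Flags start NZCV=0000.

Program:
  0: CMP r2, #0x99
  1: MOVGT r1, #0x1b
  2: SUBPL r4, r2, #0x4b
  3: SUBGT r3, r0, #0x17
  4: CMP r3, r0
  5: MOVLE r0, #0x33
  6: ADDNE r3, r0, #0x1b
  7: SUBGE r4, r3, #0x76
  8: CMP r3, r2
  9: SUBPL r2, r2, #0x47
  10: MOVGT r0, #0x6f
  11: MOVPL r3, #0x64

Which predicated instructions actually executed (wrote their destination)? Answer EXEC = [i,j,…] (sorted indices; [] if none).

0: ✓ CMP  NZCV=0000
1: ✓ MOVGT  r1←0x1b
2: ✓ SUBPL  r4←0xc4
3: ✓ SUBGT  r3←0x28
4: ✓ CMP  NZCV=1000
5: ✓ MOVLE  r0←0x33
6: ✓ ADDNE  r3←0x4e
7: · SUBGE
8: ✓ CMP  NZCV=0010
9: ✓ SUBPL  r2←0xc8
10: ✓ MOVGT  r0←0x6f
11: ✓ MOVPL  r3←0x64

EXEC = [1,2,3,5,6,9,10,11]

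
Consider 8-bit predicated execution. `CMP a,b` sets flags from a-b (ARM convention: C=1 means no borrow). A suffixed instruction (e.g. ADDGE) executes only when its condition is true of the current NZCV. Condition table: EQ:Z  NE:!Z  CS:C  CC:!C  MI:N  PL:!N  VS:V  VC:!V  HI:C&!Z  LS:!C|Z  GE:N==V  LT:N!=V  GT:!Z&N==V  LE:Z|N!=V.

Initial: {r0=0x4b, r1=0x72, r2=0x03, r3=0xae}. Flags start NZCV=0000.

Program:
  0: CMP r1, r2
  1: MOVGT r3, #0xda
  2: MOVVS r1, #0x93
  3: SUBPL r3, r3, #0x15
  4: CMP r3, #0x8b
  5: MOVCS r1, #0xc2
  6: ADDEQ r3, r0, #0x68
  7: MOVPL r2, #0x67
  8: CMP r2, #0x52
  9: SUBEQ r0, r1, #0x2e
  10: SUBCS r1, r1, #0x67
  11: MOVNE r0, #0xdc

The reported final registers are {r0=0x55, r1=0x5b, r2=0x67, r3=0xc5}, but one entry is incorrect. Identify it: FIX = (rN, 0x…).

FIX = (r0, 0xdc)

[0] flags=0010 → (cmp)
[1] flags=0010 GT?T → r3=0xda
[2] flags=0010 VS?F → skip
[3] flags=0010 PL?T → r3=0xc5
[4] flags=0010 → (cmp)
[5] flags=0010 CS?T → r1=0xc2
[6] flags=0010 EQ?F → skip
[7] flags=0010 PL?T → r2=0x67
[8] flags=0010 → (cmp)
[9] flags=0010 EQ?F → skip
[10] flags=0010 CS?T → r1=0x5b
[11] flags=0010 NE?T → r0=0xdc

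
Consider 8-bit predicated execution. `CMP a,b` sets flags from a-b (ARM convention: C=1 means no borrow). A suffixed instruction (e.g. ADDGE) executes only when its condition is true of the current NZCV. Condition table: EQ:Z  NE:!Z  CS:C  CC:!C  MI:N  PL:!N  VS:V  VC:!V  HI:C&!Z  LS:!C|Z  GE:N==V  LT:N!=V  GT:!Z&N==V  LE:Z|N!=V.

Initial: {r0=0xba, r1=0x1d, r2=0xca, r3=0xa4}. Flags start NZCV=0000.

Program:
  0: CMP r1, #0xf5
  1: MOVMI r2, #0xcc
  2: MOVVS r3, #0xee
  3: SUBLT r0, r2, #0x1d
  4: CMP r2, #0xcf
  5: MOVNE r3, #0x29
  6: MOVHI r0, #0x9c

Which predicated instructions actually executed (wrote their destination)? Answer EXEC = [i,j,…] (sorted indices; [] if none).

EXEC = [5]

0: ✓ CMP  NZCV=0000
1: · MOVMI
2: · MOVVS
3: · SUBLT
4: ✓ CMP  NZCV=1000
5: ✓ MOVNE  r3←0x29
6: · MOVHI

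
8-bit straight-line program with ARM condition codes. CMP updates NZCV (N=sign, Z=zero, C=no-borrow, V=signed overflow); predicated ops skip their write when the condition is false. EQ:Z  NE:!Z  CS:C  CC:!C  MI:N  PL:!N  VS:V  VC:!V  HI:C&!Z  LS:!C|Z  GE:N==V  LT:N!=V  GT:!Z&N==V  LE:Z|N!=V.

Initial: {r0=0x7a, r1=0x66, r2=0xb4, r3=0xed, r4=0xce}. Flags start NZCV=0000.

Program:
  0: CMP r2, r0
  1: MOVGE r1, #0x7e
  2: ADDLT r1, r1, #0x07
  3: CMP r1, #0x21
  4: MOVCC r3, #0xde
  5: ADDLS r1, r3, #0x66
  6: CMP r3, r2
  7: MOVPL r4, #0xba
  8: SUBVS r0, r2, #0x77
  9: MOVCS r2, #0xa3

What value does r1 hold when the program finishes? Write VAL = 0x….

0: ✓ CMP  NZCV=0011
1: · MOVGE
2: ✓ ADDLT  r1←0x6d
3: ✓ CMP  NZCV=0010
4: · MOVCC
5: · ADDLS
6: ✓ CMP  NZCV=0010
7: ✓ MOVPL  r4←0xba
8: · SUBVS
9: ✓ MOVCS  r2←0xa3

VAL = 0x6d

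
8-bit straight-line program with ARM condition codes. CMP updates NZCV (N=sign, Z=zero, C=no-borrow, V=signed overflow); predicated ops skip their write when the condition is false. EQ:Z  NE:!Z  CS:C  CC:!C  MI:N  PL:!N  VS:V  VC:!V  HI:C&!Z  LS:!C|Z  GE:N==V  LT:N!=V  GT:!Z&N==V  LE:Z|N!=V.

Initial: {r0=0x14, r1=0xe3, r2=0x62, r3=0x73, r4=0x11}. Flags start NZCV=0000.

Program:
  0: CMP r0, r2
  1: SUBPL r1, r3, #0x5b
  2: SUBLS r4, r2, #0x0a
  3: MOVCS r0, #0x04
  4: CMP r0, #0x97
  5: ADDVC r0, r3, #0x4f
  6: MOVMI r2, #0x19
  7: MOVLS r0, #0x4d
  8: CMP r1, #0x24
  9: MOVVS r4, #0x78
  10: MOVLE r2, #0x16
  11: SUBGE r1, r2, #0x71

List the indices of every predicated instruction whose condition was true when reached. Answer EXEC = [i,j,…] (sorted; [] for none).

[0] flags=1000 → (cmp)
[1] flags=1000 PL?F → skip
[2] flags=1000 LS?T → r4=0x58
[3] flags=1000 CS?F → skip
[4] flags=0000 → (cmp)
[5] flags=0000 VC?T → r0=0xc2
[6] flags=0000 MI?F → skip
[7] flags=0000 LS?T → r0=0x4d
[8] flags=1010 → (cmp)
[9] flags=1010 VS?F → skip
[10] flags=1010 LE?T → r2=0x16
[11] flags=1010 GE?F → skip

EXEC = [2,5,7,10]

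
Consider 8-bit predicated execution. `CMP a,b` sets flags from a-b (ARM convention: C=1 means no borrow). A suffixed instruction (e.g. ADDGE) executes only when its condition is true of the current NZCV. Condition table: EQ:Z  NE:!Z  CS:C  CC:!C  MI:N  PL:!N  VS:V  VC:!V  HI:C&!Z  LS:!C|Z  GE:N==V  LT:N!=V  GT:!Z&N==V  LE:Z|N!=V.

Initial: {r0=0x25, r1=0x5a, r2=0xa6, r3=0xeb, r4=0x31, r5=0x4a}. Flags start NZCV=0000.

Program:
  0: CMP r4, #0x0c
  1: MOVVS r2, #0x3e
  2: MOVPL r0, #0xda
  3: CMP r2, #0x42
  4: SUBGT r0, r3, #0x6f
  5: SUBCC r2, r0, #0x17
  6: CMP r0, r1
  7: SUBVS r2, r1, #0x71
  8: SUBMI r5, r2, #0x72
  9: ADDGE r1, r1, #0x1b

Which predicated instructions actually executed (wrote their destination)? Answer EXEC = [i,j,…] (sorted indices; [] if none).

EXEC = [2,8]

0: ✓ CMP  NZCV=0010
1: · MOVVS
2: ✓ MOVPL  r0←0xda
3: ✓ CMP  NZCV=0011
4: · SUBGT
5: · SUBCC
6: ✓ CMP  NZCV=1010
7: · SUBVS
8: ✓ SUBMI  r5←0x34
9: · ADDGE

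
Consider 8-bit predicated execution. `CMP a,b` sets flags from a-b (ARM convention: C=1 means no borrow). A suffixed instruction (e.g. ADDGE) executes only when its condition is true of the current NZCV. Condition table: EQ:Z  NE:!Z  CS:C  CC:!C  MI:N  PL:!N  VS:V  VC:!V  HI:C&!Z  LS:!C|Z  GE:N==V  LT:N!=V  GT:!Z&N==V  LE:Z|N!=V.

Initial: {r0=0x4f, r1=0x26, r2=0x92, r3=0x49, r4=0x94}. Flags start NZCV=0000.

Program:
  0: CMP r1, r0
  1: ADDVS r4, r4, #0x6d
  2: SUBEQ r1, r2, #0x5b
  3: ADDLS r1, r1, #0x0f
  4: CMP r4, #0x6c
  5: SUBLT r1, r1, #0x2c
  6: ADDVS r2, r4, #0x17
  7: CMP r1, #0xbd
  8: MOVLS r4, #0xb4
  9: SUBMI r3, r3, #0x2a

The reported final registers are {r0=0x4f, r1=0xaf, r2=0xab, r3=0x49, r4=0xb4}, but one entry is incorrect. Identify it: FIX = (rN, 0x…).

FIX = (r1, 0x09)

[0] flags=1000 → (cmp)
[1] flags=1000 VS?F → skip
[2] flags=1000 EQ?F → skip
[3] flags=1000 LS?T → r1=0x35
[4] flags=0011 → (cmp)
[5] flags=0011 LT?T → r1=0x09
[6] flags=0011 VS?T → r2=0xab
[7] flags=0000 → (cmp)
[8] flags=0000 LS?T → r4=0xb4
[9] flags=0000 MI?F → skip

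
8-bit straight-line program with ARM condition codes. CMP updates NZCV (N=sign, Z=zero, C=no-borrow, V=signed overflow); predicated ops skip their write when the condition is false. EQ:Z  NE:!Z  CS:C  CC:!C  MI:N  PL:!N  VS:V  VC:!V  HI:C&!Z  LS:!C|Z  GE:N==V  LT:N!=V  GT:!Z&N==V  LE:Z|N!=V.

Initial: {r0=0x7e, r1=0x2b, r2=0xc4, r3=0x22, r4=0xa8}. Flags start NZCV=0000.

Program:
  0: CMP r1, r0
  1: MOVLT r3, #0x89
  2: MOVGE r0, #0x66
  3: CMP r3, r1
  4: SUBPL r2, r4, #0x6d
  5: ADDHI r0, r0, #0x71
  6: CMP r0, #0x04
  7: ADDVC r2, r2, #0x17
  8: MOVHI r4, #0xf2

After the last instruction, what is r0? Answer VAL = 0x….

VAL = 0xef

0: ✓ CMP  NZCV=1000
1: ✓ MOVLT  r3←0x89
2: · MOVGE
3: ✓ CMP  NZCV=0011
4: ✓ SUBPL  r2←0x3b
5: ✓ ADDHI  r0←0xef
6: ✓ CMP  NZCV=1010
7: ✓ ADDVC  r2←0x52
8: ✓ MOVHI  r4←0xf2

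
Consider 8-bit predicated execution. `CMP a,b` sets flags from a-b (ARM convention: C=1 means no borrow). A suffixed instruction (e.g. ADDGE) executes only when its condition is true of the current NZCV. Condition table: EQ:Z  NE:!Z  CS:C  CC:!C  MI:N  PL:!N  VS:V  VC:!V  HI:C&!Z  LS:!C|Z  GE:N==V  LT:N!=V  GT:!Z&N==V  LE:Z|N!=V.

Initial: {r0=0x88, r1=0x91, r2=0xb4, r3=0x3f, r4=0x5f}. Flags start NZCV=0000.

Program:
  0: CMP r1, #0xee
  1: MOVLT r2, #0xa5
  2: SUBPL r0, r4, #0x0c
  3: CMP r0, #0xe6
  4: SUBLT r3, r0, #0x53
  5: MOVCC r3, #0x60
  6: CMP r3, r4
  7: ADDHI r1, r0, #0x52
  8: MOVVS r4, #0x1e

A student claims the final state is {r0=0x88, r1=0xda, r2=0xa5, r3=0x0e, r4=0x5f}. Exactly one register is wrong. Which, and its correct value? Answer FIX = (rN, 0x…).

0: ✓ CMP  NZCV=1000
1: ✓ MOVLT  r2←0xa5
2: · SUBPL
3: ✓ CMP  NZCV=1000
4: ✓ SUBLT  r3←0x35
5: ✓ MOVCC  r3←0x60
6: ✓ CMP  NZCV=0010
7: ✓ ADDHI  r1←0xda
8: · MOVVS

FIX = (r3, 0x60)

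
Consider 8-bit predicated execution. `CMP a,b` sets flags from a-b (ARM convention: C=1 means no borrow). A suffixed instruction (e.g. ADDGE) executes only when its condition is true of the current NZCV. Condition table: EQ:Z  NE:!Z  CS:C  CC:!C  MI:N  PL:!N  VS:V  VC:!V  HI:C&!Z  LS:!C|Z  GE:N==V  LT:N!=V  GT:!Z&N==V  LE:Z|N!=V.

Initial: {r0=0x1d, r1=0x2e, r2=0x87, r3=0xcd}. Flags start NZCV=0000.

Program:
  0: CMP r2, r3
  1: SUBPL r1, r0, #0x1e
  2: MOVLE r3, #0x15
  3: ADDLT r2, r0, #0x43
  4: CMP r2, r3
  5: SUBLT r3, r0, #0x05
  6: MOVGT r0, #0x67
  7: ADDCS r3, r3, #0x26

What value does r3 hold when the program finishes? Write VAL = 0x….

[0] flags=1000 → (cmp)
[1] flags=1000 PL?F → skip
[2] flags=1000 LE?T → r3=0x15
[3] flags=1000 LT?T → r2=0x60
[4] flags=0010 → (cmp)
[5] flags=0010 LT?F → skip
[6] flags=0010 GT?T → r0=0x67
[7] flags=0010 CS?T → r3=0x3b

VAL = 0x3b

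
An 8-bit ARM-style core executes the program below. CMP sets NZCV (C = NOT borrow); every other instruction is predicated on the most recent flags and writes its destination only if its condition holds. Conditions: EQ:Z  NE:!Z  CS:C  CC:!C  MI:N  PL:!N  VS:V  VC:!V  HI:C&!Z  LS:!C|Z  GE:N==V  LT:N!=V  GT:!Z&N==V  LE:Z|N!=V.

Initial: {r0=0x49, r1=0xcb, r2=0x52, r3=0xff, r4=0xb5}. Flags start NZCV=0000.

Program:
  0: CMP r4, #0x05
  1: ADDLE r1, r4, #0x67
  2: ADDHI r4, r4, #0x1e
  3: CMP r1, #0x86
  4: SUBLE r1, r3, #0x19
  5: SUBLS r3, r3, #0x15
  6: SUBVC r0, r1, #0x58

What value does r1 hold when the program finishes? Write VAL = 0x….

VAL = 0x1c

[0] flags=1010 → (cmp)
[1] flags=1010 LE?T → r1=0x1c
[2] flags=1010 HI?T → r4=0xd3
[3] flags=1001 → (cmp)
[4] flags=1001 LE?F → skip
[5] flags=1001 LS?T → r3=0xea
[6] flags=1001 VC?F → skip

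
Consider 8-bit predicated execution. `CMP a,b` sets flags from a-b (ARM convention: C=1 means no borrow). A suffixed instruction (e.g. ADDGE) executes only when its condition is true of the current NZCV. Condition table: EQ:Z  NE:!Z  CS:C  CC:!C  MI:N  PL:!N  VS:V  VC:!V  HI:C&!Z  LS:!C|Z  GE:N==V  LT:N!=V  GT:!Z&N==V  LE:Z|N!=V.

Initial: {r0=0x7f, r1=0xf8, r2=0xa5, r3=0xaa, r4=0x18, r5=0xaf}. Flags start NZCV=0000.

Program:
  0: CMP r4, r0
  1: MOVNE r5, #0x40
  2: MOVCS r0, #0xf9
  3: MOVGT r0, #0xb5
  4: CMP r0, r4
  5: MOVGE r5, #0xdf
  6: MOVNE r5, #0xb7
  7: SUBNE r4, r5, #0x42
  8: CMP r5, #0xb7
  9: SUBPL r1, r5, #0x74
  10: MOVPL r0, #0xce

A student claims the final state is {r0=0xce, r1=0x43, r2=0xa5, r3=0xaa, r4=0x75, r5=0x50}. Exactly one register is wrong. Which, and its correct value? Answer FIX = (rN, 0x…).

FIX = (r5, 0xb7)

[0] flags=1000 → (cmp)
[1] flags=1000 NE?T → r5=0x40
[2] flags=1000 CS?F → skip
[3] flags=1000 GT?F → skip
[4] flags=0010 → (cmp)
[5] flags=0010 GE?T → r5=0xdf
[6] flags=0010 NE?T → r5=0xb7
[7] flags=0010 NE?T → r4=0x75
[8] flags=0110 → (cmp)
[9] flags=0110 PL?T → r1=0x43
[10] flags=0110 PL?T → r0=0xce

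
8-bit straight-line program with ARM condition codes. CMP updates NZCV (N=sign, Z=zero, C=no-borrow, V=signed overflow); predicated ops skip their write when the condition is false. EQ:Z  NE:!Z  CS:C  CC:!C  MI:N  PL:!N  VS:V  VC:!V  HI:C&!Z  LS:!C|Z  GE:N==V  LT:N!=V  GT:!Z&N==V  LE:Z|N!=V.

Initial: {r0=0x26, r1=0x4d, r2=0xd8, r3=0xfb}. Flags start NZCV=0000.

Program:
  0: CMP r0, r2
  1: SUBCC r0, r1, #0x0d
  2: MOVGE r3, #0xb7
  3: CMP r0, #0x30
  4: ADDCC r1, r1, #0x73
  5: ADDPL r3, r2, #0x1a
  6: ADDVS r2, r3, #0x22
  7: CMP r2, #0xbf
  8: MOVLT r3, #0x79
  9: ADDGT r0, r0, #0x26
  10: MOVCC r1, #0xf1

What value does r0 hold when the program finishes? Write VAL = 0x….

VAL = 0x66

[0] flags=0000 → (cmp)
[1] flags=0000 CC?T → r0=0x40
[2] flags=0000 GE?T → r3=0xb7
[3] flags=0010 → (cmp)
[4] flags=0010 CC?F → skip
[5] flags=0010 PL?T → r3=0xf2
[6] flags=0010 VS?F → skip
[7] flags=0010 → (cmp)
[8] flags=0010 LT?F → skip
[9] flags=0010 GT?T → r0=0x66
[10] flags=0010 CC?F → skip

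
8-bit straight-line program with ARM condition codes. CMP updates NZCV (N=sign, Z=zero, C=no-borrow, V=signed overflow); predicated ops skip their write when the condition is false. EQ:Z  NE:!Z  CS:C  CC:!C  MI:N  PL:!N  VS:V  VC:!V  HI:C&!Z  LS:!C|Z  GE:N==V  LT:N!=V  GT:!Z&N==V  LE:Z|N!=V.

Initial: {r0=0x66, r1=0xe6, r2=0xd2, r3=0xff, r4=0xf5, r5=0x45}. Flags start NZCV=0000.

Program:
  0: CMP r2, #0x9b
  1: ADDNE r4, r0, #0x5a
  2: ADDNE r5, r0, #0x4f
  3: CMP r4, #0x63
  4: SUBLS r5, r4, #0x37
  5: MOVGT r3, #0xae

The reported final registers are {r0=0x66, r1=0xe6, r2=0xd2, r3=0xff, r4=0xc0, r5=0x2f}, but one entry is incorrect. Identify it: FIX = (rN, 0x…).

FIX = (r5, 0xb5)

0: ✓ CMP  NZCV=0010
1: ✓ ADDNE  r4←0xc0
2: ✓ ADDNE  r5←0xb5
3: ✓ CMP  NZCV=0011
4: · SUBLS
5: · MOVGT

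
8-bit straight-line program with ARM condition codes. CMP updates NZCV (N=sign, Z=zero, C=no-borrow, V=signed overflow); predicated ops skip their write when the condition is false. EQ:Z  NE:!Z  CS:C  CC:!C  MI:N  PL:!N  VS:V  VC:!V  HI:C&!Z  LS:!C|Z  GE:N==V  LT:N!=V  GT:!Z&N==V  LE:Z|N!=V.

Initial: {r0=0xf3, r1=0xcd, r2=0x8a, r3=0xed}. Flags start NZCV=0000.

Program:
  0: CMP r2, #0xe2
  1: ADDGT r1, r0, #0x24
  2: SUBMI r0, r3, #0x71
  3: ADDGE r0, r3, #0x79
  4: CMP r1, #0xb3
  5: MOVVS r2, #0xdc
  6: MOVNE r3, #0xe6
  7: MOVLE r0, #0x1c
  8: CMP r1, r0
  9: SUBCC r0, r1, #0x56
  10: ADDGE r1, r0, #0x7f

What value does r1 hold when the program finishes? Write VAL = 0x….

VAL = 0xcd

0: ✓ CMP  NZCV=1000
1: · ADDGT
2: ✓ SUBMI  r0←0x7c
3: · ADDGE
4: ✓ CMP  NZCV=0010
5: · MOVVS
6: ✓ MOVNE  r3←0xe6
7: · MOVLE
8: ✓ CMP  NZCV=0011
9: · SUBCC
10: · ADDGE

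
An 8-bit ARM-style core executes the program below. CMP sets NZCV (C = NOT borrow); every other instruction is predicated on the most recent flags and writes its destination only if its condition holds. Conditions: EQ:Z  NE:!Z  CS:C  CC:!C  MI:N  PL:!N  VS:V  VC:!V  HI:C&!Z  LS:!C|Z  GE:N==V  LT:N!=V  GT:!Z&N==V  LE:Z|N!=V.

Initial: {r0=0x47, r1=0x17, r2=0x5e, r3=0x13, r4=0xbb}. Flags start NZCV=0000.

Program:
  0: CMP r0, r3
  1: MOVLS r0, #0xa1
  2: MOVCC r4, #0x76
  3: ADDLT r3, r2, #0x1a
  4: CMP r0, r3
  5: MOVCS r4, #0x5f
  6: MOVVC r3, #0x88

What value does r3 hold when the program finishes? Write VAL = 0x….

VAL = 0x88

0: ✓ CMP  NZCV=0010
1: · MOVLS
2: · MOVCC
3: · ADDLT
4: ✓ CMP  NZCV=0010
5: ✓ MOVCS  r4←0x5f
6: ✓ MOVVC  r3←0x88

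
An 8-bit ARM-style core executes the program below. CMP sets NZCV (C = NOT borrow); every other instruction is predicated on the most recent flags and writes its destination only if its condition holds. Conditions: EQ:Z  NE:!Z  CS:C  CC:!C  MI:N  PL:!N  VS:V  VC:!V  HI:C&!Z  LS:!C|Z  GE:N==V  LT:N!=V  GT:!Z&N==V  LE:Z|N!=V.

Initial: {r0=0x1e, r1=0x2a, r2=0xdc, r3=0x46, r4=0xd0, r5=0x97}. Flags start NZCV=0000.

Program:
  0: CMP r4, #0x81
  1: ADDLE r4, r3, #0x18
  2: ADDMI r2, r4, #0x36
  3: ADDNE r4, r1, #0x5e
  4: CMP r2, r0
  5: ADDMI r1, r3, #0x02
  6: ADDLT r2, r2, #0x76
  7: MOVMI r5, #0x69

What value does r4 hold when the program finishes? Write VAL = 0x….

VAL = 0x88

[0] flags=0010 → (cmp)
[1] flags=0010 LE?F → skip
[2] flags=0010 MI?F → skip
[3] flags=0010 NE?T → r4=0x88
[4] flags=1010 → (cmp)
[5] flags=1010 MI?T → r1=0x48
[6] flags=1010 LT?T → r2=0x52
[7] flags=1010 MI?T → r5=0x69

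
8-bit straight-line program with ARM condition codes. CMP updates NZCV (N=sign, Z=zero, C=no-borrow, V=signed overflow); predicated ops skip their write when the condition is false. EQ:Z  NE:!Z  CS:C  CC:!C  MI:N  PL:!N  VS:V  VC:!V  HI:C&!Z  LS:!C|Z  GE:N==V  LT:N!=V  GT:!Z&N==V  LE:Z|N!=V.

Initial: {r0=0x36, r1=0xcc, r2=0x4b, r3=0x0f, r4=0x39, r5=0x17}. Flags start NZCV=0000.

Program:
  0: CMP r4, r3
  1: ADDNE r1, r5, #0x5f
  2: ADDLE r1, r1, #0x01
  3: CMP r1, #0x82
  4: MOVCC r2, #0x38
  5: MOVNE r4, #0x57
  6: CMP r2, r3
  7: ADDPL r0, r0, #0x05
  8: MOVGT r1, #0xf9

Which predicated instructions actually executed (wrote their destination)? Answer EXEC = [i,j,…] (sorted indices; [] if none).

0: ✓ CMP  NZCV=0010
1: ✓ ADDNE  r1←0x76
2: · ADDLE
3: ✓ CMP  NZCV=1001
4: ✓ MOVCC  r2←0x38
5: ✓ MOVNE  r4←0x57
6: ✓ CMP  NZCV=0010
7: ✓ ADDPL  r0←0x3b
8: ✓ MOVGT  r1←0xf9

EXEC = [1,4,5,7,8]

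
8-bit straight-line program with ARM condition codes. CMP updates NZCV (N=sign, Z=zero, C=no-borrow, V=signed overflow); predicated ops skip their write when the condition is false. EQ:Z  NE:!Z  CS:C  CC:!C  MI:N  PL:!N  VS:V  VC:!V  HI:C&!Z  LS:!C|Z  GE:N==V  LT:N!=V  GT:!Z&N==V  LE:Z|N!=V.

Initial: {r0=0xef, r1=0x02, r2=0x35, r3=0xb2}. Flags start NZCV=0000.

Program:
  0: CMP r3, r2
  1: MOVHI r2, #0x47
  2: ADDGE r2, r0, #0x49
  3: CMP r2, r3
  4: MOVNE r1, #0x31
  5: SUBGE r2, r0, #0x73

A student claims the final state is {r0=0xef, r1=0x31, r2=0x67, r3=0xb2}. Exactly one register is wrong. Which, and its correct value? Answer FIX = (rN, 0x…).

FIX = (r2, 0x7c)

[0] flags=0011 → (cmp)
[1] flags=0011 HI?T → r2=0x47
[2] flags=0011 GE?F → skip
[3] flags=1001 → (cmp)
[4] flags=1001 NE?T → r1=0x31
[5] flags=1001 GE?T → r2=0x7c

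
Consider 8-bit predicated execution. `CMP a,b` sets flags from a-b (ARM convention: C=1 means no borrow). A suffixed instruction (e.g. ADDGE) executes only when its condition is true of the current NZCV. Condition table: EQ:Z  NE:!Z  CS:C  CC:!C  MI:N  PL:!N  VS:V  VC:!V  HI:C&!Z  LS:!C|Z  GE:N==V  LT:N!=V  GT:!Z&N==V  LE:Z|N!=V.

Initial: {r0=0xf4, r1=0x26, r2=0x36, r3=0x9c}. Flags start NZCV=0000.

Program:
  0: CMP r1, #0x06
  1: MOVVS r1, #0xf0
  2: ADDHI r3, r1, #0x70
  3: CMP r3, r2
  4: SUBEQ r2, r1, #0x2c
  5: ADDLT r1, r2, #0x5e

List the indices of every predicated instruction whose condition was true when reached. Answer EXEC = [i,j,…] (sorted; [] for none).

EXEC = [2,5]

[0] flags=0010 → (cmp)
[1] flags=0010 VS?F → skip
[2] flags=0010 HI?T → r3=0x96
[3] flags=0011 → (cmp)
[4] flags=0011 EQ?F → skip
[5] flags=0011 LT?T → r1=0x94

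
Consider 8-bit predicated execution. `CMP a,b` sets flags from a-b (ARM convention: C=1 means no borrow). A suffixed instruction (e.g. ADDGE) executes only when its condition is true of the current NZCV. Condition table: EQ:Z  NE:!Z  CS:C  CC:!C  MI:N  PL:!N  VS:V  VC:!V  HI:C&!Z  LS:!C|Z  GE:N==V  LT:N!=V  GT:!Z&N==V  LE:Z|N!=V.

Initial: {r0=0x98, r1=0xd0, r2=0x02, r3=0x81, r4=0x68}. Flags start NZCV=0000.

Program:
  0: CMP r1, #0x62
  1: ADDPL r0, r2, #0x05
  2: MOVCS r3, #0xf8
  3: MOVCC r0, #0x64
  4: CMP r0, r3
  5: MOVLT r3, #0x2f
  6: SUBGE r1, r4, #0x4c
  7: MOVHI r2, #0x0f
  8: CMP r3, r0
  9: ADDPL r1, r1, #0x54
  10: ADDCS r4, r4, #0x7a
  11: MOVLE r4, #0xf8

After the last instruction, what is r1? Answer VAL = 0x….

0: ✓ CMP  NZCV=0011
1: ✓ ADDPL  r0←0x07
2: ✓ MOVCS  r3←0xf8
3: · MOVCC
4: ✓ CMP  NZCV=0000
5: · MOVLT
6: ✓ SUBGE  r1←0x1c
7: · MOVHI
8: ✓ CMP  NZCV=1010
9: · ADDPL
10: ✓ ADDCS  r4←0xe2
11: ✓ MOVLE  r4←0xf8

VAL = 0x1c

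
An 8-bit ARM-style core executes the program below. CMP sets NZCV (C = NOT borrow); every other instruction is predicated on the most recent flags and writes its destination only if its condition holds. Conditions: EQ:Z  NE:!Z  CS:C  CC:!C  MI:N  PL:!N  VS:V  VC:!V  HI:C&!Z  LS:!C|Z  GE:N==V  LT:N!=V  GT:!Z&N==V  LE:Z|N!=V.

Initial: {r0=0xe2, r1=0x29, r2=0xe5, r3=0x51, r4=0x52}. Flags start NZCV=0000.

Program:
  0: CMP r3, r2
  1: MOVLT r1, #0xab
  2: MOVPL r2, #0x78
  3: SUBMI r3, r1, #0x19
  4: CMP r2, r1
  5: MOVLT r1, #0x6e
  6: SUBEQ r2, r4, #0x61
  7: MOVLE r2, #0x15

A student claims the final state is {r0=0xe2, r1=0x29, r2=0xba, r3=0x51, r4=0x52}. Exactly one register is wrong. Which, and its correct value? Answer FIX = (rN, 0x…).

FIX = (r2, 0x78)

[0] flags=0000 → (cmp)
[1] flags=0000 LT?F → skip
[2] flags=0000 PL?T → r2=0x78
[3] flags=0000 MI?F → skip
[4] flags=0010 → (cmp)
[5] flags=0010 LT?F → skip
[6] flags=0010 EQ?F → skip
[7] flags=0010 LE?F → skip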